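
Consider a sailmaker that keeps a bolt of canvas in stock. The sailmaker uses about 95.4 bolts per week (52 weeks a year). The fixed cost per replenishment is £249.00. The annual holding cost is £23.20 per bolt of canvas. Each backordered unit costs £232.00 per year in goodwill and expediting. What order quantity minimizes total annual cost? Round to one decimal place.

Q* ≈ 342.2 bolts

Annual demand D = 95.4 × 52 = 4,960.8.
With planned backorders, Q* = √(2DS/H) · √((H+B)/B).
√(2DS/H) = √(2 × 4,960.8 × 249 / 23.2) = 326.322.
√((H+B)/B) = √((23.2+232)/232) = 1.0488.
Q* ≈ 342.250.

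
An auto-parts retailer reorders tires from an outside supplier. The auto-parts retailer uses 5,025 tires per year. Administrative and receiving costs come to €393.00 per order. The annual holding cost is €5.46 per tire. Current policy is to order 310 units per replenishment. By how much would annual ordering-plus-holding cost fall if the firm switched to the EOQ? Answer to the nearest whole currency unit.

Extra cost ≈ €2,573 per year

EOQ = √(2DS/H) = √(2 × 5,025 × 393 / 5.46) ≈ 850.52.
Cost at Q* = (D/Q*)S + (Q*/2)H = √(2DSH) ≈ €4,643.82.
Cost at Q = 310: (5,025/310)×393 + (310/2)×5.46 = €6,370.40 + €846.30 = €7,216.70.
Excess = €7,216.70 − €4,643.82 = €2,572.88.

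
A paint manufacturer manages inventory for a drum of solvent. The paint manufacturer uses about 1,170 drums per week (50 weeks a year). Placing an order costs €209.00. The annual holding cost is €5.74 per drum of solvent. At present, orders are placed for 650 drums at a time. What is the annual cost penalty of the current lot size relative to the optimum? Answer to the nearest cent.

Extra cost ≈ €8,828.13 per year

Annual demand D = 1,170 × 50 = 58,500.
EOQ = √(2DS/H) = √(2 × 58,500 × 209 / 5.74) ≈ 2064.00.
Cost at Q* = (D/Q*)S + (Q*/2)H = √(2DSH) ≈ €11,847.37.
Cost at Q = 650: (58,500/650)×209 + (650/2)×5.74 = €18,810.00 + €1,865.50 = €20,675.50.
Excess = €20,675.50 − €11,847.37 = €8,828.13.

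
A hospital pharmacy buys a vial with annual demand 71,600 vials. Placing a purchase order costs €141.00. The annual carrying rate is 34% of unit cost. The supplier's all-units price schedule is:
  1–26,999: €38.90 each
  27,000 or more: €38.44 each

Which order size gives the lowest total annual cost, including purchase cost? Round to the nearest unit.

Holding cost per unit per year at price C is H = 0.34·C.
For each price level, check whether its EOQ is feasible; otherwise the best quantity at that price is the breakpoint.
EOQ at €38.90 = 1235.6 (feasible in tier 1): TC = 71,600×€38.90 + (71,600/1235.6)×141 + (1235.6/2)×0.34×€38.90 = €2,801,581.63.
EOQ at €38.44 = 1242.9 < 27000, so use break Q=27000: TC = 71,600×€38.44 + (71,600/27000.0)×141 + (27000.0/2)×0.34×€38.44 = €2,929,117.51.
Lowest total cost is €2,801,581.63 at Q = 1235.6.

Q* ≈ 1,236 vials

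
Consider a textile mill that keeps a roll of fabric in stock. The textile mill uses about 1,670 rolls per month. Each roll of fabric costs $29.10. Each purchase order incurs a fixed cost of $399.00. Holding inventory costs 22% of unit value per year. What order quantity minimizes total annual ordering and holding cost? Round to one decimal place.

Annual demand D = 1,670 × 12 = 20,040.
Holding cost H = 0.22 × $29.10 = $6.4020 per unit per year.
EOQ = √(2DS / H) = √(2 × 20,040 × 399 / 6.402).
= √(15,991,920 / 6.402) = √2,497,956.8885 ≈ 1580.493.

Q* ≈ 1,580.5 rolls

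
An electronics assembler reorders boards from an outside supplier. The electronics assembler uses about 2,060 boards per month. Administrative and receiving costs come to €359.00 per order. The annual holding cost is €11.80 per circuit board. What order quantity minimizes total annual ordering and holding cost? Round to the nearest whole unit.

Annual demand D = 2,060 × 12 = 24,720.
EOQ = √(2DS / H) = √(2 × 24,720 × 359 / 11.8).
= √(17,748,960 / 11.8) = √1,504,149.1525 ≈ 1226.438.

Q* ≈ 1,226 boards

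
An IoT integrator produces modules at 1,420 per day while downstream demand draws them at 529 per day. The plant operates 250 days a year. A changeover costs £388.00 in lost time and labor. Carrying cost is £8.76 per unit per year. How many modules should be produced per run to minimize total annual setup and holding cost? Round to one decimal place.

Annual demand D = 529 × 250 = 132,250.
Production build-up factor (1 − d/p) = 1 − 529/1,420 = 0.6275.
Q* = √(2DS / (H(1 − d/p))) = √(2 × 132,250 × 388 / (8.76 × 0.6275)).
= √(102,626,000 / 5.4966) ≈ 4320.977.

Q* ≈ 4,321.0 modules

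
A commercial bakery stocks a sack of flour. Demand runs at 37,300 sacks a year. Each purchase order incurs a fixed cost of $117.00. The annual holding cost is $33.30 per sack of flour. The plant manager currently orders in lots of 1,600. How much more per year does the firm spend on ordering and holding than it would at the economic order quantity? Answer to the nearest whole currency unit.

Extra cost ≈ $12,319 per year

EOQ = √(2DS/H) = √(2 × 37,300 × 117 / 33.3) ≈ 511.96.
Cost at Q* = (D/Q*)S + (Q*/2)H = √(2DSH) ≈ $17,048.43.
Cost at Q = 1,600: (37,300/1,600)×117 + (1,600/2)×33.3 = $2,727.56 + $26,640.00 = $29,367.56.
Excess = $29,367.56 − $17,048.43 = $12,319.13.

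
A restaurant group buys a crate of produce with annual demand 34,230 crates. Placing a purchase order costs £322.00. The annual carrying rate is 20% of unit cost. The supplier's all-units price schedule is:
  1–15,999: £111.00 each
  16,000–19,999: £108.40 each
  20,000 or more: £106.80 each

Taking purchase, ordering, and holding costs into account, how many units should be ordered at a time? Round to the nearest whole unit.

Holding cost per unit per year at price C is H = 0.20·C.
For each price level, check whether its EOQ is feasible; otherwise the best quantity at that price is the breakpoint.
EOQ at £111.00 = 996.5 (feasible in tier 1): TC = 34,230×£111.00 + (34,230/996.5)×322 + (996.5/2)×0.20×£111.00 = £3,821,651.92.
EOQ at £108.40 = 1008.4 < 16000, so use break Q=16000: TC = 34,230×£108.40 + (34,230/16000.0)×322 + (16000.0/2)×0.20×£108.40 = £3,884,660.88.
EOQ at £106.80 = 1015.9 < 20000, so use break Q=20000: TC = 34,230×£106.80 + (34,230/20000.0)×322 + (20000.0/2)×0.20×£106.80 = £3,869,915.10.
Lowest total cost is £3,821,651.92 at Q = 996.5.

Q* ≈ 996 crates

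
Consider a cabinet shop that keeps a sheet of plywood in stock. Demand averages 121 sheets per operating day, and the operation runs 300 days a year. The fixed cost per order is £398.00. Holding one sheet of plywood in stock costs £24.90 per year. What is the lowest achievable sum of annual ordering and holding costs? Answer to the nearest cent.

TC* ≈ £26,823.13

Annual demand D = 121 × 300 = 36,300.
EOQ = √(2DS/H) = √(2 × 36,300 × 398 / 24.9) ≈ 1077.23.
At the optimum the two cost components are equal, so total cost = 2·(Q*/2)H = Q*·H.
Minimum total = √(2DSH) = √(2 × 36,300 × 398 × 24.9) ≈ 26823.134.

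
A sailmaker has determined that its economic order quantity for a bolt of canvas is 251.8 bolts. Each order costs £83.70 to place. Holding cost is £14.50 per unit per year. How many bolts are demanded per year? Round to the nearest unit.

D ≈ 5,492 bolts per year

Squaring Q* = √(2DS/H) gives Q*² = 2DS/H.
From Q* = √(2DS/H): D = Q*²H / (2S) = 251.8² × 14.5 / (2 × 83.7) = 5491.917.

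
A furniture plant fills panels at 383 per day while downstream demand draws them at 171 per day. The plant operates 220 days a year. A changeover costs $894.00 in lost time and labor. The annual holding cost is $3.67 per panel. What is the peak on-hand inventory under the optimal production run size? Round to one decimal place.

Annual demand D = 171 × 220 = 37,620.
Production build-up factor (1 − d/p) = 1 − 171/383 = 0.5535.
Q* = √(2DS / (H(1 − d/p))) = √(2 × 37,620 × 894 / (3.67 × 0.5535)).
= √(67,264,560 / 2.0314) ≈ 5754.288.
Maximum inventory = Q*(1 − d/p) = 5754.288 × 0.5535 ≈ 3185.141.

I_max ≈ 3,185.1 panels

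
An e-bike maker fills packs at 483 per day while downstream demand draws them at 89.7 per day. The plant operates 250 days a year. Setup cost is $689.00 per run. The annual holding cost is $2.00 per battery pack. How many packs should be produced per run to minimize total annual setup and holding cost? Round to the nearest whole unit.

Q* ≈ 4,356 packs

Annual demand D = 89.7 × 250 = 22,425.
Production build-up factor (1 − d/p) = 1 − 89.7/483 = 0.8143.
Q* = √(2DS / (H(1 − d/p))) = √(2 × 22,425 × 689 / (2 × 0.8143)).
= √(30,901,650 / 1.6286) ≈ 4355.996.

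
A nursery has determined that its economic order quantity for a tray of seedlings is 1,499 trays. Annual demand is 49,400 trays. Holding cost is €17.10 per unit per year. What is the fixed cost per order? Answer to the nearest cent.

The basic EOQ model gives Q* = √(2DS/H); rearrange for the unknown.
From Q* = √(2DS/H): S = Q*²H / (2D) = 1,499² × 17.1 / (2 × 49,400) = 388.9040.

S ≈ €388.90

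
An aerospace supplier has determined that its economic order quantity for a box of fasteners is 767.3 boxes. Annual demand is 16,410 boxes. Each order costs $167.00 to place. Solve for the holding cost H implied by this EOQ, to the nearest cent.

The basic EOQ model gives Q* = √(2DS/H); rearrange for the unknown.
From Q* = √(2DS/H): H = 2DS / Q*² = 2 × 16,410 × 167 / 767.3² = 9.3095.

H ≈ $9.31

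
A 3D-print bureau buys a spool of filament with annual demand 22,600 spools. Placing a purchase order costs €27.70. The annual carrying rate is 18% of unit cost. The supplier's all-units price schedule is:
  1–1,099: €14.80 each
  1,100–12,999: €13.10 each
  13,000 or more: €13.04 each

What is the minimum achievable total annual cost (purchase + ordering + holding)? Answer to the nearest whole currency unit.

Holding cost per unit per year at price C is H = 0.18·C.
For each price level, check whether its EOQ is feasible; otherwise the best quantity at that price is the breakpoint.
EOQ at €14.80 = 685.6 (feasible in tier 1): TC = 22,600×€14.80 + (22,600/685.6)×27.7 + (685.6/2)×0.18×€14.80 = €336,306.32.
EOQ at €13.10 = 728.7 < 1100, so use break Q=1100: TC = 22,600×€13.10 + (22,600/1100.0)×27.7 + (1100.0/2)×0.18×€13.10 = €297,926.01.
EOQ at €13.04 = 730.4 < 13000, so use break Q=13000: TC = 22,600×€13.04 + (22,600/13000.0)×27.7 + (13000.0/2)×0.18×€13.04 = €310,008.96.
Lowest total cost among the candidates is at Q = 1100.0.

TC* ≈ €297,926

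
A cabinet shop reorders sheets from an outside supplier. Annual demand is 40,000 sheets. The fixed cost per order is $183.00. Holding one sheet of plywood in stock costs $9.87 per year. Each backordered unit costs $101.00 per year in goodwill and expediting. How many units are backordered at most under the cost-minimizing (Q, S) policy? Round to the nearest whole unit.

With planned backorders, Q* = √(2DS/H) · √((H+B)/B).
√(2DS/H) = √(2 × 40,000 × 183 / 9.87) = 1217.901.
√((H+B)/B) = √((9.87+101)/101) = 1.0477.
Q* ≈ 1276.022.
S* = Q* · H/(H+B) = 1276.022 × 9.87/110.87 ≈ 113.596.

S* ≈ 114 sheets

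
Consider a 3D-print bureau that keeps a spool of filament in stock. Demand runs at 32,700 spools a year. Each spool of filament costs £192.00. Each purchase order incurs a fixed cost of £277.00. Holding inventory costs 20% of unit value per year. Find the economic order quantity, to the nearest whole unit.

Q* ≈ 687 spools

Holding cost H = 0.20 × £192.00 = £38.4000 per unit per year.
EOQ = √(2DS / H) = √(2 × 32,700 × 277 / 38.4).
= √(18,115,800 / 38.4) = √471,765.625 ≈ 686.852.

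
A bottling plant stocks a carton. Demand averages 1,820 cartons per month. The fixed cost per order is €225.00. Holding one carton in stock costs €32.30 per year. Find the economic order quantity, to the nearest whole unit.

Annual demand D = 1,820 × 12 = 21,840.
EOQ = √(2DS / H) = √(2 × 21,840 × 225 / 32.3).
= √(9,828,000 / 32.3) = √304,272.4458 ≈ 551.609.

Q* ≈ 552 cartons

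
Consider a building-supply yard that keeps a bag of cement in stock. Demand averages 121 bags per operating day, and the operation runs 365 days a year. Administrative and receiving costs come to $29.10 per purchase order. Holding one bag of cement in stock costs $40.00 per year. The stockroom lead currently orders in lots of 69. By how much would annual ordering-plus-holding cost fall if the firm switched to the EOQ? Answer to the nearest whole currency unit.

Extra cost ≈ $9,866 per year

Annual demand D = 121 × 365 = 44,165.
EOQ = √(2DS/H) = √(2 × 44,165 × 29.1 / 40) ≈ 253.50.
Cost at Q* = (D/Q*)S + (Q*/2)H = √(2DSH) ≈ $10,139.83.
Cost at Q = 69: (44,165/69)×29.1 + (69/2)×40 = $18,626.11 + $1,380.00 = $20,006.11.
Excess = $20,006.11 − $10,139.83 = $9,866.28.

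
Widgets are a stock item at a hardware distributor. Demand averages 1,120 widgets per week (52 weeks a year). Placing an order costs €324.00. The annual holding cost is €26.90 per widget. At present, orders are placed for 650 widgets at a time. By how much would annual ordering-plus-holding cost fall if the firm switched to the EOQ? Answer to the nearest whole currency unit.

Annual demand D = 1,120 × 52 = 58,240.
EOQ = √(2DS/H) = √(2 × 58,240 × 324 / 26.9) ≈ 1184.46.
Cost at Q* = (D/Q*)S + (Q*/2)H = √(2DSH) ≈ €31,862.09.
Cost at Q = 650: (58,240/650)×324 + (650/2)×26.9 = €29,030.40 + €8,742.50 = €37,772.90.
Excess = €37,772.90 − €31,862.09 = €5,910.81.

Extra cost ≈ €5,911 per year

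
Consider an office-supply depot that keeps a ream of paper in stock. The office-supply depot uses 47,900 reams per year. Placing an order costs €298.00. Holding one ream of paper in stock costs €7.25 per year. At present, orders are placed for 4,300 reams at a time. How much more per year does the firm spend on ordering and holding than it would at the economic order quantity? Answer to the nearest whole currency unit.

Extra cost ≈ €4,520 per year

EOQ = √(2DS/H) = √(2 × 47,900 × 298 / 7.25) ≈ 1984.37.
Cost at Q* = (D/Q*)S + (Q*/2)H = √(2DSH) ≈ €14,386.66.
Cost at Q = 4,300: (47,900/4,300)×298 + (4,300/2)×7.25 = €3,319.58 + €15,587.50 = €18,907.08.
Excess = €18,907.08 − €14,386.66 = €4,520.42.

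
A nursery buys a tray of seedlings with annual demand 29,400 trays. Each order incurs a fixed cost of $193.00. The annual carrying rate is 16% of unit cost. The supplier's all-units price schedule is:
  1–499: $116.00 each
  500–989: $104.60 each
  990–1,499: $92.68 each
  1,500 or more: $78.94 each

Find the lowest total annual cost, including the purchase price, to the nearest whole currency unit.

Holding cost per unit per year at price C is H = 0.16·C.
Candidates are each tier's EOQ (if it falls in that tier) and each price-break quantity.
Tier 1 ($116.00): EOQ = 781.9 exceeds tier's upper bound 499, so this tier is dominated.
EOQ at $104.60 = 823.5 (feasible in tier 2): TC = 29,400×$104.60 + (29,400/823.5)×193 + (823.5/2)×0.16×$104.60 = $3,089,021.39.
EOQ at $92.68 = 874.8 < 990, so use break Q=990: TC = 29,400×$92.68 + (29,400/990.0)×193 + (990.0/2)×0.16×$92.68 = $2,737,863.77.
EOQ at $78.94 = 947.9 < 1500, so use break Q=1500: TC = 29,400×$78.94 + (29,400/1500.0)×193 + (1500.0/2)×0.16×$78.94 = $2,334,091.60.
Lowest total cost among the candidates is at Q = 1500.0.

TC* ≈ $2,334,092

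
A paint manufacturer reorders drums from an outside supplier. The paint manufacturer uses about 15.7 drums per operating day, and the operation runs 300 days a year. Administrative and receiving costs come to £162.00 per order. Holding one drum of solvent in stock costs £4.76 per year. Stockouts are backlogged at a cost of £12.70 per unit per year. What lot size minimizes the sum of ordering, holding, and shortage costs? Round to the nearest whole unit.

Q* ≈ 664 drums

Annual demand D = 15.7 × 300 = 4,710.
With planned backorders, Q* = √(2DS/H) · √((H+B)/B).
√(2DS/H) = √(2 × 4,710 × 162 / 4.76) = 566.213.
√((H+B)/B) = √((4.76+12.7)/12.7) = 1.1725.
Q* ≈ 663.896.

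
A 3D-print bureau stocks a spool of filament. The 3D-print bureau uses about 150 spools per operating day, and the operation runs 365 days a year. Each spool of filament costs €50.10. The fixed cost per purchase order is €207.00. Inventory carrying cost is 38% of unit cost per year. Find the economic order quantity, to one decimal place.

Q* ≈ 1,091.1 spools

Annual demand D = 150 × 365 = 54,750.
Holding cost H = 0.38 × €50.10 = €19.0380 per unit per year.
EOQ = √(2DS / H) = √(2 × 54,750 × 207 / 19.038).
= √(22,666,500 / 19.038) = √1,190,592.4992 ≈ 1091.143.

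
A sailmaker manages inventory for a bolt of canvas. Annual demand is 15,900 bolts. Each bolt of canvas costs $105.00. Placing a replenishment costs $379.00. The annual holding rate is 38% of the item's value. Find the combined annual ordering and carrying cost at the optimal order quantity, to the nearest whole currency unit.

TC* ≈ $21,929

Holding cost H = 0.38 × $105.00 = $39.9000 per unit per year.
EOQ = √(2DS/H) = √(2 × 15,900 × 379 / 39.9) ≈ 549.60.
At the optimum the two cost components are equal, so total cost = 2·(Q*/2)H = Q*·H.
Minimum total = √(2DSH) = √(2 × 15,900 × 379 × 39.9) ≈ 21929.040.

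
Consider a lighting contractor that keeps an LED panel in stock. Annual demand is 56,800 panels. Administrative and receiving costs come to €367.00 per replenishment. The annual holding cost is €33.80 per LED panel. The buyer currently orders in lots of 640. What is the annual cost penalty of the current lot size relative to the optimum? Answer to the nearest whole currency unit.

Extra cost ≈ €5,848 per year

EOQ = √(2DS/H) = √(2 × 56,800 × 367 / 33.8) ≈ 1110.62.
Cost at Q* = (D/Q*)S + (Q*/2)H = √(2DSH) ≈ €37,538.81.
Cost at Q = 640: (56,800/640)×367 + (640/2)×33.8 = €32,571.25 + €10,816.00 = €43,387.25.
Excess = €43,387.25 − €37,538.81 = €5,848.44.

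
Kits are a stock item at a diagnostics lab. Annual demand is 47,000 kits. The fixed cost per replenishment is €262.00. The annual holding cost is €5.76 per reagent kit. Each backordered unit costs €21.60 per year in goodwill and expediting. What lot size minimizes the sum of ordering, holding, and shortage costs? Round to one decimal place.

With planned backorders, Q* = √(2DS/H) · √((H+B)/B).
√(2DS/H) = √(2 × 47,000 × 262 / 5.76) = 2067.775.
√((H+B)/B) = √((5.76+21.6)/21.6) = 1.1255.
Q* ≈ 2327.204.

Q* ≈ 2,327.2 kits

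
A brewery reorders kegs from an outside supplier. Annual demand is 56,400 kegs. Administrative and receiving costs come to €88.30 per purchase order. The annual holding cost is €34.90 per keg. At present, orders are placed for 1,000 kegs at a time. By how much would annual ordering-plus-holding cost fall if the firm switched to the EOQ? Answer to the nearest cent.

EOQ = √(2DS/H) = √(2 × 56,400 × 88.3 / 34.9) ≈ 534.22.
Cost at Q* = (D/Q*)S + (Q*/2)H = √(2DSH) ≈ €18,644.37.
Cost at Q = 1,000: (56,400/1,000)×88.3 + (1,000/2)×34.9 = €4,980.12 + €17,450.00 = €22,430.12.
Excess = €22,430.12 − €18,644.37 = €3,785.75.

Extra cost ≈ €3,785.75 per year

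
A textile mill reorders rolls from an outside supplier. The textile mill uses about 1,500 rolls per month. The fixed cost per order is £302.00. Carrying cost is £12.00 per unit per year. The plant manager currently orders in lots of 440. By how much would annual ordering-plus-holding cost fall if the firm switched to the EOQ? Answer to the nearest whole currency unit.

Annual demand D = 1,500 × 12 = 18,000.
EOQ = √(2DS/H) = √(2 × 18,000 × 302 / 12) ≈ 951.84.
Cost at Q* = (D/Q*)S + (Q*/2)H = √(2DSH) ≈ £11,422.08.
Cost at Q = 440: (18,000/440)×302 + (440/2)×12 = £12,354.55 + £2,640.00 = £14,994.55.
Excess = £14,994.55 − £11,422.08 = £3,572.46.

Extra cost ≈ £3,572 per year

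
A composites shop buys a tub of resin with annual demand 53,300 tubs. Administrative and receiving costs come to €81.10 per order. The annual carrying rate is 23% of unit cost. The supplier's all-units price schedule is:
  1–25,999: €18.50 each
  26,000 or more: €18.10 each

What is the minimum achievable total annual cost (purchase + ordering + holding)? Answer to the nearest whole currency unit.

TC* ≈ €992,115

Holding cost per unit per year at price C is H = 0.23·C.
Evaluate total cost at each tier's feasible EOQ or, if the EOQ is below the tier, at the tier's minimum quantity.
EOQ at €18.50 = 1425.4 (feasible in tier 1): TC = 53,300×€18.50 + (53,300/1425.4)×81.1 + (1425.4/2)×0.23×€18.50 = €992,115.11.
EOQ at €18.10 = 1441.1 < 26000, so use break Q=26000: TC = 53,300×€18.10 + (53,300/26000.0)×81.1 + (26000.0/2)×0.23×€18.10 = €1,019,015.26.
Lowest total cost among the candidates is at Q = 1425.4.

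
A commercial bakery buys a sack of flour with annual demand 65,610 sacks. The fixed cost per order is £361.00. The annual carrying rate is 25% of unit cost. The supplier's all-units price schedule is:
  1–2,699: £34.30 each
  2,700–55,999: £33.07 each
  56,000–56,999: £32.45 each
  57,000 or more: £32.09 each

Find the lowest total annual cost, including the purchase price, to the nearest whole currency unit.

Holding cost per unit per year at price C is H = 0.25·C.
Evaluate total cost at each tier's feasible EOQ or, if the EOQ is below the tier, at the tier's minimum quantity.
EOQ at £34.30 = 2350.4 (feasible in tier 1): TC = 65,610×£34.30 + (65,610/2350.4)×361 + (2350.4/2)×0.25×£34.30 = £2,270,577.44.
EOQ at £33.07 = 2393.7 < 2700, so use break Q=2700: TC = 65,610×£33.07 + (65,610/2700.0)×361 + (2700.0/2)×0.25×£33.07 = £2,189,656.12.
EOQ at £32.45 = 2416.4 < 56000, so use break Q=56000: TC = 65,610×£32.45 + (65,610/56000.0)×361 + (56000.0/2)×0.25×£32.45 = £2,356,617.45.
EOQ at £32.09 = 2430.0 < 57000, so use break Q=57000: TC = 65,610×£32.09 + (65,610/57000.0)×361 + (57000.0/2)×0.25×£32.09 = £2,334,481.68.
Lowest total cost among the candidates is at Q = 2700.0.

TC* ≈ £2,189,656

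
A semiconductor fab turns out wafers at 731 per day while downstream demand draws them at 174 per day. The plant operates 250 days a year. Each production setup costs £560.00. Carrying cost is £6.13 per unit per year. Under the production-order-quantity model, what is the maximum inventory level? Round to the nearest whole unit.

I_max ≈ 2,461 wafers

Annual demand D = 174 × 250 = 43,500.
Production build-up factor (1 − d/p) = 1 − 174/731 = 0.7620.
Q* = √(2DS / (H(1 − d/p))) = √(2 × 43,500 × 560 / (6.13 × 0.7620)).
= √(48,720,000 / 4.6709) ≈ 3229.643.
Maximum inventory = Q*(1 − d/p) = 3229.643 × 0.7620 ≈ 2460.891.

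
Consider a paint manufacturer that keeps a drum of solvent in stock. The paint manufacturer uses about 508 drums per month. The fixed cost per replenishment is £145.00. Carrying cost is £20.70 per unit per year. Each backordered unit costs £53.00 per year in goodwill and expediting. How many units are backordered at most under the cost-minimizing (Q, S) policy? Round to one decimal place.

Annual demand D = 508 × 12 = 6,096.
With planned backorders, Q* = √(2DS/H) · √((H+B)/B).
√(2DS/H) = √(2 × 6,096 × 145 / 20.7) = 292.238.
√((H+B)/B) = √((20.7+53)/53) = 1.1792.
Q* ≈ 344.613.
S* = Q* · H/(H+B) = 344.613 × 20.7/73.7 ≈ 96.791.

S* ≈ 96.8 drums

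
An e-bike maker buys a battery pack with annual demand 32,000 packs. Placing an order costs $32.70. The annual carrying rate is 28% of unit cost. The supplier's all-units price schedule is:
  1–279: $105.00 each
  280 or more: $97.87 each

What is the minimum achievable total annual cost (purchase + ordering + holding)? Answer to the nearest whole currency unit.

TC* ≈ $3,139,414

Holding cost per unit per year at price C is H = 0.28·C.
Candidates are each tier's EOQ (if it falls in that tier) and each price-break quantity.
EOQ at $105.00 = 266.8 (feasible in tier 1): TC = 32,000×$105.00 + (32,000/266.8)×32.7 + (266.8/2)×0.28×$105.00 = $3,367,844.00.
EOQ at $97.87 = 276.4 < 280, so use break Q=280: TC = 32,000×$97.87 + (32,000/280.0)×32.7 + (280.0/2)×0.28×$97.87 = $3,139,413.65.
Lowest total cost among the candidates is at Q = 280.0.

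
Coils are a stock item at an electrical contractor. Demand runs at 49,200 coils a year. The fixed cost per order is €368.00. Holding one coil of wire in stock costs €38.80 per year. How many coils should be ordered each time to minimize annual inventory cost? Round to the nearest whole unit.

Q* ≈ 966 coils

EOQ = √(2DS / H) = √(2 × 49,200 × 368 / 38.8).
= √(36,211,200 / 38.8) = √933,278.3505 ≈ 966.063.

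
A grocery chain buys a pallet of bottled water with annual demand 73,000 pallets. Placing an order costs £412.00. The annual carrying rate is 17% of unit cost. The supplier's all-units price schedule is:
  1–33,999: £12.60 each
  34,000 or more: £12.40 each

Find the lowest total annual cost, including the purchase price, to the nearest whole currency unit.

Holding cost per unit per year at price C is H = 0.17·C.
Evaluate total cost at each tier's feasible EOQ or, if the EOQ is below the tier, at the tier's minimum quantity.
EOQ at £12.60 = 5299.3 (feasible in tier 1): TC = 73,000×£12.60 + (73,000/5299.3)×412 + (5299.3/2)×0.17×£12.60 = £931,151.02.
EOQ at £12.40 = 5341.8 < 34000, so use break Q=34000: TC = 73,000×£12.40 + (73,000/34000.0)×412 + (34000.0/2)×0.17×£12.40 = £941,920.59.
Lowest total cost among the candidates is at Q = 5299.3.

TC* ≈ £931,151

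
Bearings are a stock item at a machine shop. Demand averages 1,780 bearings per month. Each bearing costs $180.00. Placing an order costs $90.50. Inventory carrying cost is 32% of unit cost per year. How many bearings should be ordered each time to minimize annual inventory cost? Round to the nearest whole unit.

Annual demand D = 1,780 × 12 = 21,360.
Holding cost H = 0.32 × $180.00 = $57.6000 per unit per year.
EOQ = √(2DS / H) = √(2 × 21,360 × 90.5 / 57.6).
= √(3,866,160 / 57.6) = √67,120.8333 ≈ 259.077.

Q* ≈ 259 bearings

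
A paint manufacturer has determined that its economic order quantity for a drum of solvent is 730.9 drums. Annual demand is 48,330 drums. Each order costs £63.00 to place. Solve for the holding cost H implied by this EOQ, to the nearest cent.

The basic EOQ model gives Q* = √(2DS/H); rearrange for the unknown.
From Q* = √(2DS/H): H = 2DS / Q*² = 2 × 48,330 × 63 / 730.9² = 11.3991.

H ≈ £11.40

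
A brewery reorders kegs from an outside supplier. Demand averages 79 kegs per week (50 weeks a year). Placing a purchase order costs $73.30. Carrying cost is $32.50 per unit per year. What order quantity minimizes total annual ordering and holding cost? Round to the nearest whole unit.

Annual demand D = 79 × 50 = 3,950.
EOQ = √(2DS / H) = √(2 × 3,950 × 73.3 / 32.5).
= √(579,070 / 32.5) = √17,817.5385 ≈ 133.482.

Q* ≈ 133 kegs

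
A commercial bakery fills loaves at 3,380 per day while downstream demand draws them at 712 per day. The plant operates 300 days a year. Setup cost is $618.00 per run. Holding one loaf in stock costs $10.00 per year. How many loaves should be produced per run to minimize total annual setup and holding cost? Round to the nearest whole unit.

Q* ≈ 5,783 loaves

Annual demand D = 712 × 300 = 213,600.
Production build-up factor (1 − d/p) = 1 − 712/3,380 = 0.7893.
Q* = √(2DS / (H(1 − d/p))) = √(2 × 213,600 × 618 / (10 × 0.7893)).
= √(264,009,600 / 7.8935) ≈ 5783.294.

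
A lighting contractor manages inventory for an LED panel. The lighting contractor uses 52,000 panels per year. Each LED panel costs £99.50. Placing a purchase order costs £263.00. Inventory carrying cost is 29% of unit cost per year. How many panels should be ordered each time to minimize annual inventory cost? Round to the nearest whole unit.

Holding cost H = 0.29 × £99.50 = £28.8550 per unit per year.
EOQ = √(2DS / H) = √(2 × 52,000 × 263 / 28.855).
= √(27,352,000 / 28.855) = √947,911.9737 ≈ 973.608.

Q* ≈ 974 panels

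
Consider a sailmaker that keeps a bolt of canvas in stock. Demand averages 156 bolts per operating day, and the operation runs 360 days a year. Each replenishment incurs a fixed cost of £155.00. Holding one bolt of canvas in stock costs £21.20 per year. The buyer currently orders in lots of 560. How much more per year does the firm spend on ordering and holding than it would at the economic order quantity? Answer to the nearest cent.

Extra cost ≈ £2,268.74 per year

Annual demand D = 156 × 360 = 56,160.
EOQ = √(2DS/H) = √(2 × 56,160 × 155 / 21.2) ≈ 906.21.
Cost at Q* = (D/Q*)S + (Q*/2)H = √(2DSH) ≈ £19,211.55.
Cost at Q = 560: (56,160/560)×155 + (560/2)×21.2 = £15,544.29 + £5,936.00 = £21,480.29.
Excess = £21,480.29 − £19,211.55 = £2,268.74.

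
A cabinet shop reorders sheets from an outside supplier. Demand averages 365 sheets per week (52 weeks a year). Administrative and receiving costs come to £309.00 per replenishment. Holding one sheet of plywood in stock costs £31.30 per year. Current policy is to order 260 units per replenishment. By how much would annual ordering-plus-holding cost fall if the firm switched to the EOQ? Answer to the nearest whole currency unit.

Extra cost ≈ £7,465 per year

Annual demand D = 365 × 52 = 18,980.
EOQ = √(2DS/H) = √(2 × 18,980 × 309 / 31.3) ≈ 612.17.
Cost at Q* = (D/Q*)S + (Q*/2)H = √(2DSH) ≈ £19,160.84.
Cost at Q = 260: (18,980/260)×309 + (260/2)×31.3 = £22,557.00 + £4,069.00 = £26,626.00.
Excess = £26,626.00 − £19,160.84 = £7,465.16.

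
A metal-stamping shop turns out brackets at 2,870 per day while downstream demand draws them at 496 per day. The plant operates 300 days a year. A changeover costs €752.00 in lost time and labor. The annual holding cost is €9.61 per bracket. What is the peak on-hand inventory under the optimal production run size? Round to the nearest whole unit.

I_max ≈ 4,389 brackets

Annual demand D = 496 × 300 = 148,800.
Production build-up factor (1 − d/p) = 1 − 496/2,870 = 0.8272.
Q* = √(2DS / (H(1 − d/p))) = √(2 × 148,800 × 752 / (9.61 × 0.8272)).
= √(223,795,200 / 7.9492) ≈ 5305.964.
Maximum inventory = Q*(1 − d/p) = 5305.964 × 0.8272 ≈ 4388.975.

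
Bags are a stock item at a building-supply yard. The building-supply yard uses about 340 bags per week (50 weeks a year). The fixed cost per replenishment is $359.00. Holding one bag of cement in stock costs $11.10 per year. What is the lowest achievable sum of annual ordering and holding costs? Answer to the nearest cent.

Annual demand D = 340 × 50 = 17,000.
Q* = √(2DS/H) = √(2 × 17,000 × 359 / 11.1) ≈ 1048.64.
At Q*, ordering cost (D/Q*)S equals holding cost (Q*/2)H, each = √(DSH/2).
Minimum total = √(2DSH) = √(2 × 17,000 × 359 × 11.1) ≈ 11639.871.

TC* ≈ $11,639.87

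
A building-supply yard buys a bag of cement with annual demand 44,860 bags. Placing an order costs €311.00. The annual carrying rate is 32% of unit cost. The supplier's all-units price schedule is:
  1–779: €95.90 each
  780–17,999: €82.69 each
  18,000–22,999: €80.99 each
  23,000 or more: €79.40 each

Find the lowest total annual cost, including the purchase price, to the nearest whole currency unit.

TC* ≈ €3,736,646

Holding cost per unit per year at price C is H = 0.32·C.
For each price level, check whether its EOQ is feasible; otherwise the best quantity at that price is the breakpoint.
Tier 1 (€95.90): EOQ = 953.5 exceeds tier's upper bound 779, so this tier is dominated.
EOQ at €82.69 = 1026.9 (feasible in tier 2): TC = 44,860×€82.69 + (44,860/1026.9)×311 + (1026.9/2)×0.32×€82.69 = €3,736,645.69.
EOQ at €80.99 = 1037.6 < 18000, so use break Q=18000: TC = 44,860×€80.99 + (44,860/18000.0)×311 + (18000.0/2)×0.32×€80.99 = €3,867,237.68.
EOQ at €79.40 = 1047.9 < 23000, so use break Q=23000: TC = 44,860×€79.40 + (44,860/23000.0)×311 + (23000.0/2)×0.32×€79.40 = €3,854,682.59.
Lowest total cost among the candidates is at Q = 1026.9.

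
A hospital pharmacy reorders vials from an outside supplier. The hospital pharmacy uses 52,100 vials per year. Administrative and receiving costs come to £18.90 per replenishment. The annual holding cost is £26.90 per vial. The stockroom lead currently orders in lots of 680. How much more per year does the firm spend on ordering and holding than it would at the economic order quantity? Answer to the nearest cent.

Extra cost ≈ £3,315.59 per year

EOQ = √(2DS/H) = √(2 × 52,100 × 18.9 / 26.9) ≈ 270.58.
Cost at Q* = (D/Q*)S + (Q*/2)H = √(2DSH) ≈ £7,278.48.
Cost at Q = 680: (52,100/680)×18.9 + (680/2)×26.9 = £1,448.07 + £9,146.00 = £10,594.07.
Excess = £10,594.07 − £7,278.48 = £3,315.59.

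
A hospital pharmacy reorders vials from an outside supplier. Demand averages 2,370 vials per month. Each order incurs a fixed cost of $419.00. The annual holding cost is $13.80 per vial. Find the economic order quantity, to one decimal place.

Annual demand D = 2,370 × 12 = 28,440.
EOQ = √(2DS / H) = √(2 × 28,440 × 419 / 13.8).
= √(23,832,720 / 13.8) = √1,727,008.6957 ≈ 1314.157.

Q* ≈ 1,314.2 vials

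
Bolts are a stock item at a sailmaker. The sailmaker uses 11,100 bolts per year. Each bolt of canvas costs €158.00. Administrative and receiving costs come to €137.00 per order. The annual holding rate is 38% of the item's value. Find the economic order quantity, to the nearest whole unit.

Holding cost H = 0.38 × €158.00 = €60.0400 per unit per year.
EOQ = √(2DS / H) = √(2 × 11,100 × 137 / 60.04).
= √(3,041,400 / 60.04) = √50,656.2292 ≈ 225.069.

Q* ≈ 225 bolts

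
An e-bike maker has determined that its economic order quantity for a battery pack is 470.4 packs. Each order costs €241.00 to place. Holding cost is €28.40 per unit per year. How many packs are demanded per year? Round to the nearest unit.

Invert the EOQ relation Q*² = 2DS/H.
From Q* = √(2DS/H): D = Q*²H / (2S) = 470.4² × 28.4 / (2 × 241) = 13037.848.

D ≈ 13,038 packs per year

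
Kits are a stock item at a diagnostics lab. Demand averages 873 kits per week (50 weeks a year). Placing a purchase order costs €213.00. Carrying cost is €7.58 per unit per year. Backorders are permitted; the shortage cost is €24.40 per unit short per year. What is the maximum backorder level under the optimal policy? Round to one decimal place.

Annual demand D = 873 × 50 = 43,650.
With planned backorders, Q* = √(2DS/H) · √((H+B)/B).
√(2DS/H) = √(2 × 43,650 × 213 / 7.58) = 1566.254.
√((H+B)/B) = √((7.58+24.4)/24.4) = 1.1448.
Q* ≈ 1793.109.
S* = Q* · H/(H+B) = 1793.109 × 7.58/31.98 ≈ 425.008.

S* ≈ 425.0 kits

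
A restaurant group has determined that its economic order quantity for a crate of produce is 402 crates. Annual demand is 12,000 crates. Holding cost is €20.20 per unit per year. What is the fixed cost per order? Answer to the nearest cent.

Squaring Q* = √(2DS/H) gives Q*² = 2DS/H.
From Q* = √(2DS/H): S = Q*²H / (2D) = 402² × 20.2 / (2 × 12,000) = 136.0167.

S ≈ €136.02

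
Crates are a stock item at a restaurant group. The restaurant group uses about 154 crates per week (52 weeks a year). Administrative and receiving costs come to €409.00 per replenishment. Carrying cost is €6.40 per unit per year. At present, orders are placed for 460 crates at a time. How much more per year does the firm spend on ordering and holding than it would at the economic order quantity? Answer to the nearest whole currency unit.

Extra cost ≈ €2,117 per year

Annual demand D = 154 × 52 = 8,008.
EOQ = √(2DS/H) = √(2 × 8,008 × 409 / 6.4) ≈ 1011.69.
Cost at Q* = (D/Q*)S + (Q*/2)H = √(2DSH) ≈ €6,474.83.
Cost at Q = 460: (8,008/460)×409 + (460/2)×6.4 = €7,120.16 + €1,472.00 = €8,592.16.
Excess = €8,592.16 − €6,474.83 = €2,117.32.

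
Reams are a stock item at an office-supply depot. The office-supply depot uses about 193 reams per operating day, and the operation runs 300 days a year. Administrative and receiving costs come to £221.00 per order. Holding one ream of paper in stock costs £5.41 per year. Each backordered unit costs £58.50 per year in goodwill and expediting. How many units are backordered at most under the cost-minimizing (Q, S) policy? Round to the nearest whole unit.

Annual demand D = 193 × 300 = 57,900.
With planned backorders, Q* = √(2DS/H) · √((H+B)/B).
√(2DS/H) = √(2 × 57,900 × 221 / 5.41) = 2174.963.
√((H+B)/B) = √((5.41+58.5)/58.5) = 1.0452.
Q* ≈ 2273.308.
S* = Q* · H/(H+B) = 2273.308 × 5.41/63.91 ≈ 192.436.

S* ≈ 192 reams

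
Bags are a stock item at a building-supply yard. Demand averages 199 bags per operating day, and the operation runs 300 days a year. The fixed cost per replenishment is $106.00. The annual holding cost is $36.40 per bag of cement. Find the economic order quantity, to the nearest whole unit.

Annual demand D = 199 × 300 = 59,700.
EOQ = √(2DS / H) = √(2 × 59,700 × 106 / 36.4).
= √(12,656,400 / 36.4) = √347,703.2967 ≈ 589.664.

Q* ≈ 590 bags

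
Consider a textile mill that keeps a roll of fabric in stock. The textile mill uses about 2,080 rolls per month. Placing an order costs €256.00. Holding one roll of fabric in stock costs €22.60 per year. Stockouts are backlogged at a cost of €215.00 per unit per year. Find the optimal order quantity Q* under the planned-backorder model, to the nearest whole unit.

Q* ≈ 791 rolls

Annual demand D = 2,080 × 12 = 24,960.
With planned backorders, Q* = √(2DS/H) · √((H+B)/B).
√(2DS/H) = √(2 × 24,960 × 256 / 22.6) = 751.974.
√((H+B)/B) = √((22.6+215)/215) = 1.0512.
Q* ≈ 790.509.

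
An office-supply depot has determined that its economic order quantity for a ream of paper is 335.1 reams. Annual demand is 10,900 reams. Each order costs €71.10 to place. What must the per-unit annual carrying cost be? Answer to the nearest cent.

H ≈ €13.80

Invert the EOQ relation Q*² = 2DS/H.
From Q* = √(2DS/H): H = 2DS / Q*² = 2 × 10,900 × 71.1 / 335.1² = 13.8031.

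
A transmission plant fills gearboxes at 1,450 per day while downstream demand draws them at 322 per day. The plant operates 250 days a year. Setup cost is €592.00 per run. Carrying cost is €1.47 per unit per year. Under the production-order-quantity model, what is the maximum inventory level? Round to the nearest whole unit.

I_max ≈ 7,102 gearboxes

Annual demand D = 322 × 250 = 80,500.
Production build-up factor (1 − d/p) = 1 − 322/1,450 = 0.7779.
Q* = √(2DS / (H(1 − d/p))) = √(2 × 80,500 × 592 / (1.47 × 0.7779)).
= √(95,312,000 / 1.1436) ≈ 9129.449.
Maximum inventory = Q*(1 − d/p) = 9129.449 × 0.7779 ≈ 7102.082.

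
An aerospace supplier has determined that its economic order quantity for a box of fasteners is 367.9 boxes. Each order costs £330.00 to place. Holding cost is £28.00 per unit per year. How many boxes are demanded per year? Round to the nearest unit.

Squaring Q* = √(2DS/H) gives Q*² = 2DS/H.
From Q* = √(2DS/H): D = Q*²H / (2S) = 367.9² × 28 / (2 × 330) = 5742.139.

D ≈ 5,742 boxes per year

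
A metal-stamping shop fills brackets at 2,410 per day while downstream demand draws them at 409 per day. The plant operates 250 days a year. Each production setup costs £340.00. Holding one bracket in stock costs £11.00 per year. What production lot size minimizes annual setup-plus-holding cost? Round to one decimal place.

Annual demand D = 409 × 250 = 102,250.
Production build-up factor (1 − d/p) = 1 − 409/2,410 = 0.8303.
Q* = √(2DS / (H(1 − d/p))) = √(2 × 102,250 × 340 / (11 × 0.8303)).
= √(69,530,000 / 9.1332) ≈ 2759.146.

Q* ≈ 2,759.1 brackets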